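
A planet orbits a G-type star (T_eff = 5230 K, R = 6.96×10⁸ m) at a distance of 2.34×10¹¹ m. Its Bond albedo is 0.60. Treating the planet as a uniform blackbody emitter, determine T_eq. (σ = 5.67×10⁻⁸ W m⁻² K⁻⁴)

T_eq ≈ 160 K

L = 4πR_⋆²σT_⋆⁴ = 4π(6.96×10⁸)² × 5.67×10⁻⁸ × (5230)⁴ = 2.58×10²⁶ W.
S = L/(4πd²) = 375 W m⁻².
Energy balance: absorbed = emitted ⇒ πR²·S(1−A) = 4πR²·σT_eq⁴, so T_eq⁴ = S(1−A)/(4σ).
T_eq = [375 × 0.40 / (4 × 5.67×10⁻⁸)]^(1/4) = (6.62×10⁸)^(1/4) = 160 K.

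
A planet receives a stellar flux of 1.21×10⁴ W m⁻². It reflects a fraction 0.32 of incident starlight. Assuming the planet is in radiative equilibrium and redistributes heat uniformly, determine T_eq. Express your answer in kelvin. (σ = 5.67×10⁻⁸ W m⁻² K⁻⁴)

Energy balance: absorbed = emitted ⇒ πR²·S(1−A) = 4πR²·σT_eq⁴, so T_eq⁴ = S(1−A)/(4σ).
T_eq = [1.21×10⁴ × 0.68 / (4 × 5.67×10⁻⁸)]^(1/4) = (3.63×10¹⁰)^(1/4) = 436 K.

T_eq ≈ 436 K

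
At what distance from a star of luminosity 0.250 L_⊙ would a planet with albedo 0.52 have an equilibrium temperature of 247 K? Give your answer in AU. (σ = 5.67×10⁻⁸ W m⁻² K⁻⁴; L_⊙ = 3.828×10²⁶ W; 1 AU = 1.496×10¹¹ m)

L = 0.250 × 3.828×10²⁶ = 9.57×10²⁵ W.
From T_eq⁴ = L(1−A)/(16πσd²): d = √[L(1−A)/(16πσT_eq⁴)].
d = √[9.57×10²⁵ × 0.48 / (16π × 5.67×10⁻⁸ × (247)⁴)] = 6.58×10¹⁰ m = 0.440 AU.

d ≈ 0.440 AU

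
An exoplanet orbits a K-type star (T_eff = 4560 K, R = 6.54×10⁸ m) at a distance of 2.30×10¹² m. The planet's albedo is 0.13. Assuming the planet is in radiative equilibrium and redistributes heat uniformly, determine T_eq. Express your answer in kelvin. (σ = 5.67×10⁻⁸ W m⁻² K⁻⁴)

T_eq ≈ 52.5 K

L = 4πR_⋆²σT_⋆⁴ = 4π(6.54×10⁸)² × 5.67×10⁻⁸ × (4560)⁴ = 1.32×10²⁶ W.
S = L/(4πd²) = 1.98 W m⁻².
Energy balance: absorbed = emitted ⇒ πR²·S(1−A) = 4πR²·σT_eq⁴, so T_eq⁴ = S(1−A)/(4σ).
T_eq = [1.98 × 0.87 / (4 × 5.67×10⁻⁸)]^(1/4) = (7.60×10⁶)^(1/4) = 52.5 K.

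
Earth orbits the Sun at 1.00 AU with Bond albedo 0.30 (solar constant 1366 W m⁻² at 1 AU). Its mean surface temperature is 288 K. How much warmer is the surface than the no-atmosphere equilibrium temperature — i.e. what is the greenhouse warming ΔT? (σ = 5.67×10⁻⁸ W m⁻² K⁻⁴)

ΔT ≈ 33.2 K

S = 1366/1.00² = 1366 W m⁻².
T_eq = [S(1−A)/(4σ)]^(1/4) = [1366×0.70/(4×5.67×10⁻⁸)]^(1/4) = 254.8 K.
ΔT = T_surf − T_eq = 288 − 254.8.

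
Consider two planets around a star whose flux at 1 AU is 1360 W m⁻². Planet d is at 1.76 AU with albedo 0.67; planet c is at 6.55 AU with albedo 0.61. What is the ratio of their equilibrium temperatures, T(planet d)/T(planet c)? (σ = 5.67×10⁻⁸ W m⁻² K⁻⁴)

T_eq = [S₀(1−A)/(4σd²)]^(1/4), so T ∝ (1−A)^(1/4) / √d.
T₁ = [1360×0.33/(4×5.67×10⁻⁸×1.76²)]^(1/4) = 158.98 K.
T₂ = [1360×0.39/(4×5.67×10⁻⁸×6.55²)]^(1/4) = 85.92 K.

T₁/T₂ ≈ 1.850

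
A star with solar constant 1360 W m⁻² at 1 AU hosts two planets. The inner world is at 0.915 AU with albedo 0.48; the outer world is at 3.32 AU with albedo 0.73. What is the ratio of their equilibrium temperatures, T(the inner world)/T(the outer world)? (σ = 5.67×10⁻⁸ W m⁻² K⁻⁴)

T_eq = [S₀(1−A)/(4σd²)]^(1/4), so T ∝ (1−A)^(1/4) / √d.
T₁ = [1360×0.52/(4×5.67×10⁻⁸×0.915²)]^(1/4) = 247.04 K.
T₂ = [1360×0.27/(4×5.67×10⁻⁸×3.32²)]^(1/4) = 110.09 K.

T₁/T₂ ≈ 2.244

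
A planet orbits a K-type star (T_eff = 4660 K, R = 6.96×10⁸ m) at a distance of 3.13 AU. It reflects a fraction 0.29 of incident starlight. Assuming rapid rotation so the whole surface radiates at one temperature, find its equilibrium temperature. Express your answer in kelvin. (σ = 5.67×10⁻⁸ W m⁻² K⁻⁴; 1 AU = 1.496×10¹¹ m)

T_eq ≈ 117 K

d = 3.13 AU = 4.68×10¹¹ m.
L = 4πR_⋆²σT_⋆⁴ = 4π(6.96×10⁸)² × 5.67×10⁻⁸ × (4660)⁴ = 1.63×10²⁶ W.
S = L/(4πd²) = 59.1 W m⁻².
Energy balance: absorbed = emitted ⇒ πR²·S(1−A) = 4πR²·σT_eq⁴, so T_eq⁴ = S(1−A)/(4σ).
T_eq = [59.1 × 0.71 / (4 × 5.67×10⁻⁸)]^(1/4) = (1.85×10⁸)^(1/4) = 117 K.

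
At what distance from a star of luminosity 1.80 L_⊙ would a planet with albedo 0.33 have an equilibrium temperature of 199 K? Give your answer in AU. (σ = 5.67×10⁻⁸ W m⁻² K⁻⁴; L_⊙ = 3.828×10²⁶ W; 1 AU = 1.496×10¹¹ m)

L = 1.80 × 3.828×10²⁶ = 6.89×10²⁶ W.
From T_eq⁴ = L(1−A)/(16πσd²): d = √[L(1−A)/(16πσT_eq⁴)].
d = √[6.89×10²⁶ × 0.67 / (16π × 5.67×10⁻⁸ × (199)⁴)] = 3.21×10¹¹ m = 2.15 AU.

d ≈ 2.15 AU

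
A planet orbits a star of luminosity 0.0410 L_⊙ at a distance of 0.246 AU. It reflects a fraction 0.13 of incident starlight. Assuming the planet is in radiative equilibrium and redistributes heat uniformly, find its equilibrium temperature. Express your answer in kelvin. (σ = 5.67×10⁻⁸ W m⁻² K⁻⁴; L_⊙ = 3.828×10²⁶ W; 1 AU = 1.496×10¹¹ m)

T_eq ≈ 244 K

d = 0.246 AU = 3.68×10¹⁰ m.
L = 0.0410 × 3.828×10²⁶ = 1.57×10²⁵ W.
Flux: S = L/(4πd²) = 1.57×10²⁵/(4π×(3.68×10¹⁰)²) = 922 W m⁻².
Energy balance: absorbed = emitted ⇒ πR²·S(1−A) = 4πR²·σT_eq⁴, so T_eq⁴ = S(1−A)/(4σ).
T_eq = [922 × 0.87 / (4 × 5.67×10⁻⁸)]^(1/4) = (3.54×10⁹)^(1/4) = 244 K.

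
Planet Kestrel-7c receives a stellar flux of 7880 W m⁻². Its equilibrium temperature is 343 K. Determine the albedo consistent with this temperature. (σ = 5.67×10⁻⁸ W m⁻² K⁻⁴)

A ≈ 0.60

From T_eq⁴ = S(1−A)/(4σ): 1−A = 4σT_eq⁴/S.
1−A = 4 × 5.67×10⁻⁸ × (343)⁴ / 7880 = 0.398.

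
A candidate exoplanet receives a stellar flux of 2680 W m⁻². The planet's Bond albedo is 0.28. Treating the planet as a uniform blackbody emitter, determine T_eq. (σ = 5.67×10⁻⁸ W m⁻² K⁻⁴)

T_eq ≈ 304 K

Energy balance: absorbed = emitted ⇒ πR²·S(1−A) = 4πR²·σT_eq⁴, so T_eq⁴ = S(1−A)/(4σ).
T_eq = [2680 × 0.72 / (4 × 5.67×10⁻⁸)]^(1/4) = (8.51×10⁹)^(1/4) = 304 K.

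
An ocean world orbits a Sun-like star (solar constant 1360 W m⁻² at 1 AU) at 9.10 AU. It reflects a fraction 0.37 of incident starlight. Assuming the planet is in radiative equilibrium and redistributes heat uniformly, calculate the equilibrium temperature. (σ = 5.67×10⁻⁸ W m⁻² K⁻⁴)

T_eq ≈ 82.2 K

Flux at 9.10 AU: S = 1360/9.10² = 16.4 W m⁻².
Energy balance: absorbed = emitted ⇒ πR²·S(1−A) = 4πR²·σT_eq⁴, so T_eq⁴ = S(1−A)/(4σ).
T_eq = [16.4 × 0.63 / (4 × 5.67×10⁻⁸)]^(1/4) = (4.56×10⁷)^(1/4) = 82.2 K.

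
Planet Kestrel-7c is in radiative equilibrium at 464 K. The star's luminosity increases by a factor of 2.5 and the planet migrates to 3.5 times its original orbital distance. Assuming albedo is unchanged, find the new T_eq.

T_eq ∝ L^(1/4) · d^(−1/2).
T′ = 464 × 2.5^(1/4) / 3.5^(1/2) = 312 K.

T_eq ≈ 312 K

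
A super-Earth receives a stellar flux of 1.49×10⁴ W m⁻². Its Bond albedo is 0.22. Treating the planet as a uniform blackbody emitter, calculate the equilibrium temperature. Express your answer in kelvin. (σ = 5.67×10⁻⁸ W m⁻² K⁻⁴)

Energy balance: absorbed = emitted ⇒ πR²·S(1−A) = 4πR²·σT_eq⁴, so T_eq⁴ = S(1−A)/(4σ).
T_eq = [1.49×10⁴ × 0.78 / (4 × 5.67×10⁻⁸)]^(1/4) = (5.12×10¹⁰)^(1/4) = 476 K.

T_eq ≈ 476 K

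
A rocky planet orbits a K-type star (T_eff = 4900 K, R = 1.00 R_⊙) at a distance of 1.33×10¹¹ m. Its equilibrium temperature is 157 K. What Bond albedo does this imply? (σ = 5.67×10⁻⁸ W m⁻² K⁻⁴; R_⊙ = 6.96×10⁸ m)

R_⋆ = 1.00 × 6.96×10⁸ = 6.96×10⁸ m.
L = 4πR_⋆²σT_⋆⁴ = 4π(6.96×10⁸)² × 5.67×10⁻⁸ × (4900)⁴ = 1.99×10²⁶ W.
S = L/(4πd²) = 895 W m⁻².
From T_eq⁴ = S(1−A)/(4σ): 1−A = 4σT_eq⁴/S.
1−A = 4 × 5.67×10⁻⁸ × (157)⁴ / 895 = 0.154.

A ≈ 0.85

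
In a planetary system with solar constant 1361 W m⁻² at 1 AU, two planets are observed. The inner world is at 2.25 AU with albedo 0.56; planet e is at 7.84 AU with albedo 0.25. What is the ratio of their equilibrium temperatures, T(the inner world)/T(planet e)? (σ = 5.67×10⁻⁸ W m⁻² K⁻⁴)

T_eq = [S₀(1−A)/(4σd²)]^(1/4), so T ∝ (1−A)^(1/4) / √d.
T₁ = [1361×0.44/(4×5.67×10⁻⁸×2.25²)]^(1/4) = 151.12 K.
T₂ = [1361×0.75/(4×5.67×10⁻⁸×7.84²)]^(1/4) = 92.50 K.

T₁/T₂ ≈ 1.634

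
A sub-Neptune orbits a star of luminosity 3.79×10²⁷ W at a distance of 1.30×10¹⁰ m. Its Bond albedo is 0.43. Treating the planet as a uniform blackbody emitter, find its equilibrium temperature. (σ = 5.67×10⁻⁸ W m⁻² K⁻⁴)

T_eq ≈ 1460 K

Flux: S = L/(4πd²) = 3.79×10²⁷/(4π×(1.30×10¹⁰)²) = 1.78×10⁶ W m⁻².
Energy balance: absorbed = emitted ⇒ πR²·S(1−A) = 4πR²·σT_eq⁴, so T_eq⁴ = S(1−A)/(4σ).
T_eq = [1.78×10⁶ × 0.57 / (4 × 5.67×10⁻⁸)]^(1/4) = (4.49×10¹²)^(1/4) = 1460 K.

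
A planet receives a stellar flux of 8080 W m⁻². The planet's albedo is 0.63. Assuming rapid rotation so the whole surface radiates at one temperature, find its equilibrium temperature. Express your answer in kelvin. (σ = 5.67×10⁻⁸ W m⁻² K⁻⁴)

T_eq ≈ 339 K

Energy balance: absorbed = emitted ⇒ πR²·S(1−A) = 4πR²·σT_eq⁴, so T_eq⁴ = S(1−A)/(4σ).
T_eq = [8080 × 0.37 / (4 × 5.67×10⁻⁸)]^(1/4) = (1.32×10¹⁰)^(1/4) = 339 K.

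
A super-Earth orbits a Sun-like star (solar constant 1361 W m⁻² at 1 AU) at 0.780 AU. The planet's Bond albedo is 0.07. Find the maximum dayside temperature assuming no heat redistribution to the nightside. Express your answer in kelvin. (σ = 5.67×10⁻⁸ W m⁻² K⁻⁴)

T_ss ≈ 438 K

Flux at 0.780 AU: S = 1361/0.780² = 2240 W m⁻².
With no redistribution each surface element balances locally: S(1−A) = σT⁴.
T = [2240 × 0.93 / 5.67×10⁻⁸]^(1/4) = (3.67×10¹⁰)^(1/4) = 438 K.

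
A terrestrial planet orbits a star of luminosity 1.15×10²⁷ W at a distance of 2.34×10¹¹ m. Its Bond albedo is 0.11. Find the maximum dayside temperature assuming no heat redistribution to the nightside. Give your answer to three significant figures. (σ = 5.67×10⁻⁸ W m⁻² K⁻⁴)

T_ss ≈ 402 K

Flux: S = L/(4πd²) = 1.15×10²⁷/(4π×(2.34×10¹¹)²) = 1670 W m⁻².
With no redistribution each surface element balances locally: S(1−A) = σT⁴.
T = [1670 × 0.89 / 5.67×10⁻⁸]^(1/4) = (2.62×10¹⁰)^(1/4) = 402 K.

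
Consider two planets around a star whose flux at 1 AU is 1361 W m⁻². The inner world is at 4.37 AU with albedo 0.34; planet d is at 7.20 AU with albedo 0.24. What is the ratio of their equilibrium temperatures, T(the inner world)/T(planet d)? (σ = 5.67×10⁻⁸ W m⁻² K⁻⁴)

T₁/T₂ ≈ 1.239

T_eq = [S₀(1−A)/(4σd²)]^(1/4), so T ∝ (1−A)^(1/4) / √d.
T₁ = [1361×0.66/(4×5.67×10⁻⁸×4.37²)]^(1/4) = 120.00 K.
T₂ = [1361×0.76/(4×5.67×10⁻⁸×7.20²)]^(1/4) = 96.85 K.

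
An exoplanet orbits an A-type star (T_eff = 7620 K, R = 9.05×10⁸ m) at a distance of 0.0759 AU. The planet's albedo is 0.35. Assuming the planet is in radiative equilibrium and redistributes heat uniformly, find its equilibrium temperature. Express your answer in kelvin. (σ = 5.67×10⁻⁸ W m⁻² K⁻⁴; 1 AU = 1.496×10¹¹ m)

d = 0.0759 AU = 1.14×10¹⁰ m.
L = 4πR_⋆²σT_⋆⁴ = 4π(9.05×10⁸)² × 5.67×10⁻⁸ × (7620)⁴ = 1.97×10²⁷ W.
S = L/(4πd²) = 1.21×10⁶ W m⁻².
Energy balance: absorbed = emitted ⇒ πR²·S(1−A) = 4πR²·σT_eq⁴, so T_eq⁴ = S(1−A)/(4σ).
T_eq = [1.21×10⁶ × 0.65 / (4 × 5.67×10⁻⁸)]^(1/4) = (3.48×10¹²)^(1/4) = 1370 K.

T_eq ≈ 1370 K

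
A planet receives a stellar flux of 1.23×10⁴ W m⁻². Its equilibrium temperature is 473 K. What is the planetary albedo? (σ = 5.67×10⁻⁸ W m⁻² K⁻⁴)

A ≈ 0.08

From T_eq⁴ = S(1−A)/(4σ): 1−A = 4σT_eq⁴/S.
1−A = 4 × 5.67×10⁻⁸ × (473)⁴ / 1.23×10⁴ = 0.923.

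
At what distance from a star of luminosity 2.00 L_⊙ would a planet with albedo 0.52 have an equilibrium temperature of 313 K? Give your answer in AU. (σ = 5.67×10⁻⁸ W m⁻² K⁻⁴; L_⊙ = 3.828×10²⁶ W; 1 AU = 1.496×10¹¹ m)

d ≈ 0.775 AU

L = 2.00 × 3.828×10²⁶ = 7.66×10²⁶ W.
From T_eq⁴ = L(1−A)/(16πσd²): d = √[L(1−A)/(16πσT_eq⁴)].
d = √[7.66×10²⁶ × 0.48 / (16π × 5.67×10⁻⁸ × (313)⁴)] = 1.16×10¹¹ m = 0.775 AU.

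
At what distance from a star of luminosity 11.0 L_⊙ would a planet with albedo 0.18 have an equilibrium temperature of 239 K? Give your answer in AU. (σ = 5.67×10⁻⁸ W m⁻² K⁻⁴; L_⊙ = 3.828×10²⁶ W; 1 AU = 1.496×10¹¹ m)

L = 11.0 × 3.828×10²⁶ = 4.21×10²⁷ W.
From T_eq⁴ = L(1−A)/(16πσd²): d = √[L(1−A)/(16πσT_eq⁴)].
d = √[4.21×10²⁷ × 0.82 / (16π × 5.67×10⁻⁸ × (239)⁴)] = 6.09×10¹¹ m = 4.07 AU.

d ≈ 4.07 AU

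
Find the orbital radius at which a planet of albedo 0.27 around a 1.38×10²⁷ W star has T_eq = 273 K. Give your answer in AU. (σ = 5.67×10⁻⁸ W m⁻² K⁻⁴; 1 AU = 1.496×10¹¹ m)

From T_eq⁴ = L(1−A)/(16πσd²): d = √[L(1−A)/(16πσT_eq⁴)].
d = √[1.38×10²⁷ × 0.73 / (16π × 5.67×10⁻⁸ × (273)⁴)] = 2.52×10¹¹ m = 1.69 AU.

d ≈ 1.69 AU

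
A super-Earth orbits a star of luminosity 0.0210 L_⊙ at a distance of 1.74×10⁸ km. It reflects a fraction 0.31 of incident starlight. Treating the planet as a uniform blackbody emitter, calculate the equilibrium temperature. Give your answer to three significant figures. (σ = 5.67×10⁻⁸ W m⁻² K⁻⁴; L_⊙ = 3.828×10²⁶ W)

d = 1.74×10⁸ km = 1.74×10¹¹ m.
L = 0.0210 × 3.828×10²⁶ = 8.04×10²⁴ W.
Flux: S = L/(4πd²) = 8.04×10²⁴/(4π×(1.74×10¹¹)²) = 21.1 W m⁻².
Energy balance: absorbed = emitted ⇒ πR²·S(1−A) = 4πR²·σT_eq⁴, so T_eq⁴ = S(1−A)/(4σ).
T_eq = [21.1 × 0.69 / (4 × 5.67×10⁻⁸)]^(1/4) = (6.43×10⁷)^(1/4) = 89.5 K.

T_eq ≈ 89.5 K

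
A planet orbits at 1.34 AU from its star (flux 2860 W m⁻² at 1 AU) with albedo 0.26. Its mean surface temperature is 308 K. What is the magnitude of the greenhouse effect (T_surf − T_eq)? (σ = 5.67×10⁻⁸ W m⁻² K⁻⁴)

ΔT ≈ 39.5 K

S = 2860/1.34² = 1593 W m⁻².
T_eq = [S(1−A)/(4σ)]^(1/4) = [1593×0.74/(4×5.67×10⁻⁸)]^(1/4) = 268.5 K.
ΔT = T_surf − T_eq = 308 − 268.5.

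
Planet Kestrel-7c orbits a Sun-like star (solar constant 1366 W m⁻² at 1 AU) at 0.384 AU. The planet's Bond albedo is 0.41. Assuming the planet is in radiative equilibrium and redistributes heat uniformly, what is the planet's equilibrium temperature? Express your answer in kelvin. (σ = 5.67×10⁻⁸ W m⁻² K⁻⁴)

T_eq ≈ 394 K

Flux at 0.384 AU: S = 1366/0.384² = 9260 W m⁻².
Energy balance: absorbed = emitted ⇒ πR²·S(1−A) = 4πR²·σT_eq⁴, so T_eq⁴ = S(1−A)/(4σ).
T_eq = [9260 × 0.59 / (4 × 5.67×10⁻⁸)]^(1/4) = (2.41×10¹⁰)^(1/4) = 394 K.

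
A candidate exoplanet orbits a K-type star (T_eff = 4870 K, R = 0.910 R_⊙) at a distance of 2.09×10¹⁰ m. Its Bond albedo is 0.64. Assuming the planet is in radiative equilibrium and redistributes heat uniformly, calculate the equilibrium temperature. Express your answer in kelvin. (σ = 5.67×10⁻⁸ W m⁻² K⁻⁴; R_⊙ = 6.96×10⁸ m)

R_⋆ = 0.910 × 6.96×10⁸ = 6.33×10⁸ m.
L = 4πR_⋆²σT_⋆⁴ = 4π(6.33×10⁸)² × 5.67×10⁻⁸ × (4870)⁴ = 1.61×10²⁶ W.
S = L/(4πd²) = 2.93×10⁴ W m⁻².
Energy balance: absorbed = emitted ⇒ πR²·S(1−A) = 4πR²·σT_eq⁴, so T_eq⁴ = S(1−A)/(4σ).
T_eq = [2.93×10⁴ × 0.36 / (4 × 5.67×10⁻⁸)]^(1/4) = (4.65×10¹⁰)^(1/4) = 464 K.

T_eq ≈ 464 K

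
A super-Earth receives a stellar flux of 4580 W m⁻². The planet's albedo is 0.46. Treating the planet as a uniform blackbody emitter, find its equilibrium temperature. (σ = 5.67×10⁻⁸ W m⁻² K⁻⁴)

T_eq ≈ 323 K

Energy balance: absorbed = emitted ⇒ πR²·S(1−A) = 4πR²·σT_eq⁴, so T_eq⁴ = S(1−A)/(4σ).
T_eq = [4580 × 0.54 / (4 × 5.67×10⁻⁸)]^(1/4) = (1.09×10¹⁰)^(1/4) = 323 K.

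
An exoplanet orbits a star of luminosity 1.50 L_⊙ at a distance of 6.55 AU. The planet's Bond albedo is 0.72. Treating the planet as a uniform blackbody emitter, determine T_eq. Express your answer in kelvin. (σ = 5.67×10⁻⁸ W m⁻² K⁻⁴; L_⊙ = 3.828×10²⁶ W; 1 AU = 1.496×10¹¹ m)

d = 6.55 AU = 9.80×10¹¹ m.
L = 1.50 × 3.828×10²⁶ = 5.74×10²⁶ W.
Flux: S = L/(4πd²) = 5.74×10²⁶/(4π×(9.80×10¹¹)²) = 47.6 W m⁻².
Energy balance: absorbed = emitted ⇒ πR²·S(1−A) = 4πR²·σT_eq⁴, so T_eq⁴ = S(1−A)/(4σ).
T_eq = [47.6 × 0.28 / (4 × 5.67×10⁻⁸)]^(1/4) = (5.88×10⁷)^(1/4) = 87.5 K.

T_eq ≈ 87.5 K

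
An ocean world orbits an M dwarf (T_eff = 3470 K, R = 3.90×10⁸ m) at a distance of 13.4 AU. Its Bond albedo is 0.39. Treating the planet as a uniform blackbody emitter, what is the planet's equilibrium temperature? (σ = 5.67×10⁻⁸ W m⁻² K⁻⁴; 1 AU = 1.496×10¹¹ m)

d = 13.4 AU = 2.00×10¹² m.
L = 4πR_⋆²σT_⋆⁴ = 4π(3.90×10⁸)² × 5.67×10⁻⁸ × (3470)⁴ = 1.57×10²⁵ W.
S = L/(4πd²) = 0.311 W m⁻².
Energy balance: absorbed = emitted ⇒ πR²·S(1−A) = 4πR²·σT_eq⁴, so T_eq⁴ = S(1−A)/(4σ).
T_eq = [0.311 × 0.61 / (4 × 5.67×10⁻⁸)]^(1/4) = (8.37×10⁵)^(1/4) = 30.2 K.

T_eq ≈ 30.2 K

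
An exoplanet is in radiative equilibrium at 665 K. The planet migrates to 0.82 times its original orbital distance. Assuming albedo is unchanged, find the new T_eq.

T_eq ≈ 734 K

T_eq ∝ L^(1/4) · d^(−1/2).
T′ = 665 / 0.82^(1/2) = 734 K.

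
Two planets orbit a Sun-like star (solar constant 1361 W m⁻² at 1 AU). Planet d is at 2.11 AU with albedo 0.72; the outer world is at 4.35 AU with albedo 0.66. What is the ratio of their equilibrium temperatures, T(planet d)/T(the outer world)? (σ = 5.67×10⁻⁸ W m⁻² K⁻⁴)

T₁/T₂ ≈ 1.368

T_eq = [S₀(1−A)/(4σd²)]^(1/4), so T ∝ (1−A)^(1/4) / √d.
T₁ = [1361×0.28/(4×5.67×10⁻⁸×2.11²)]^(1/4) = 139.38 K.
T₂ = [1361×0.34/(4×5.67×10⁻⁸×4.35²)]^(1/4) = 101.90 K.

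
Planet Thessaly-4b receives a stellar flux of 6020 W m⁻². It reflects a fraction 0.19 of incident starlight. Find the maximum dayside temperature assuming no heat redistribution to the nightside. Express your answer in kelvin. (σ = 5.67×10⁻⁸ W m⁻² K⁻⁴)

T_ss ≈ 542 K

With no redistribution each surface element balances locally: S(1−A) = σT⁴.
T = [6020 × 0.81 / 5.67×10⁻⁸]^(1/4) = (8.60×10¹⁰)^(1/4) = 542 K.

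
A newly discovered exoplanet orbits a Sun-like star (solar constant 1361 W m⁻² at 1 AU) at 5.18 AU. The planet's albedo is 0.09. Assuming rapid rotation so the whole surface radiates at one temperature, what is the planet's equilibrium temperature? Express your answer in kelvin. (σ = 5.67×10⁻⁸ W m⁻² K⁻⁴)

Flux at 5.18 AU: S = 1361/5.18² = 50.7 W m⁻².
Energy balance: absorbed = emitted ⇒ πR²·S(1−A) = 4πR²·σT_eq⁴, so T_eq⁴ = S(1−A)/(4σ).
T_eq = [50.7 × 0.91 / (4 × 5.67×10⁻⁸)]^(1/4) = (2.04×10⁸)^(1/4) = 119 K.

T_eq ≈ 119 K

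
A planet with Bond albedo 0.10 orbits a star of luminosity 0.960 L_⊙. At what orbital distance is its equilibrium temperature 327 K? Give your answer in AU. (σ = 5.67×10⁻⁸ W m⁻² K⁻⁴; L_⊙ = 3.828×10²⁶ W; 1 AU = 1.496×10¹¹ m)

L = 0.960 × 3.828×10²⁶ = 3.67×10²⁶ W.
From T_eq⁴ = L(1−A)/(16πσd²): d = √[L(1−A)/(16πσT_eq⁴)].
d = √[3.67×10²⁶ × 0.90 / (16π × 5.67×10⁻⁸ × (327)⁴)] = 1.01×10¹¹ m = 0.673 AU.

d ≈ 0.673 AU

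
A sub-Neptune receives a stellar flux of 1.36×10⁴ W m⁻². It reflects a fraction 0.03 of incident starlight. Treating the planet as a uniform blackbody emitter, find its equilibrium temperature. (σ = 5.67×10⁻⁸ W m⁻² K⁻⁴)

T_eq ≈ 491 K

Energy balance: absorbed = emitted ⇒ πR²·S(1−A) = 4πR²·σT_eq⁴, so T_eq⁴ = S(1−A)/(4σ).
T_eq = [1.36×10⁴ × 0.97 / (4 × 5.67×10⁻⁸)]^(1/4) = (5.82×10¹⁰)^(1/4) = 491 K.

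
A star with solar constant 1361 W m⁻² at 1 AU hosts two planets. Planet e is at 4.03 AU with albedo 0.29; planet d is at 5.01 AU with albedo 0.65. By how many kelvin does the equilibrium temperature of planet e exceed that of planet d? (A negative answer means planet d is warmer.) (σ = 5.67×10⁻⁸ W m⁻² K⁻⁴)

ΔT ≈ 31.6 K

T_eq = [S₀(1−A)/(4σd²)]^(1/4), so T ∝ (1−A)^(1/4) / √d.
T₁ = [1361×0.71/(4×5.67×10⁻⁸×4.03²)]^(1/4) = 127.27 K.
T₂ = [1361×0.35/(4×5.67×10⁻⁸×5.01²)]^(1/4) = 95.64 K.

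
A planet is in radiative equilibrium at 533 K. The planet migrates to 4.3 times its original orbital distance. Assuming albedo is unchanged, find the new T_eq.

T_eq ∝ L^(1/4) · d^(−1/2).
T′ = 533 / 4.3^(1/2) = 257 K.

T_eq ≈ 257 K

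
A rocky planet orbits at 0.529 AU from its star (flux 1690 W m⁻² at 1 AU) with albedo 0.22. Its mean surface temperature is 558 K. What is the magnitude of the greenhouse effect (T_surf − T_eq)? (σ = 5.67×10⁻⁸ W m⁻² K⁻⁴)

S = 1690/0.529² = 6039 W m⁻².
T_eq = [S(1−A)/(4σ)]^(1/4) = [6039×0.78/(4×5.67×10⁻⁸)]^(1/4) = 379.6 K.
ΔT = T_surf − T_eq = 558 − 379.6.

ΔT ≈ 178.4 K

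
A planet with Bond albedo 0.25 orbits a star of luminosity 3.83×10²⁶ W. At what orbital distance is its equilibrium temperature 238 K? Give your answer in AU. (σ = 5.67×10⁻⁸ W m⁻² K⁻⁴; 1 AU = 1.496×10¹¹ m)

d ≈ 1.18 AU

From T_eq⁴ = L(1−A)/(16πσd²): d = √[L(1−A)/(16πσT_eq⁴)].
d = √[3.83×10²⁶ × 0.75 / (16π × 5.67×10⁻⁸ × (238)⁴)] = 1.77×10¹¹ m = 1.18 AU.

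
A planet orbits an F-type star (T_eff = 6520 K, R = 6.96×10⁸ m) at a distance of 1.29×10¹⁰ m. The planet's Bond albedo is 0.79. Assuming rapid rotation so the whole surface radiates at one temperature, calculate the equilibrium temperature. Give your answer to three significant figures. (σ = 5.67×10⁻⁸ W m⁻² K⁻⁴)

L = 4πR_⋆²σT_⋆⁴ = 4π(6.96×10⁸)² × 5.67×10⁻⁸ × (6520)⁴ = 6.24×10²⁶ W.
S = L/(4πd²) = 2.98×10⁵ W m⁻².
Energy balance: absorbed = emitted ⇒ πR²·S(1−A) = 4πR²·σT_eq⁴, so T_eq⁴ = S(1−A)/(4σ).
T_eq = [2.98×10⁵ × 0.21 / (4 × 5.67×10⁻⁸)]^(1/4) = (2.76×10¹¹)^(1/4) = 725 K.

T_eq ≈ 725 K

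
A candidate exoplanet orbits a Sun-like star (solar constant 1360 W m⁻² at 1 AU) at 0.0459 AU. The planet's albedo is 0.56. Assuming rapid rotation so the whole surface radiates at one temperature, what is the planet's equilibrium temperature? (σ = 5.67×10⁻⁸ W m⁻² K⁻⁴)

T_eq ≈ 1060 K

Flux at 0.0459 AU: S = 1360/0.0459² = 6.46×10⁵ W m⁻².
Energy balance: absorbed = emitted ⇒ πR²·S(1−A) = 4πR²·σT_eq⁴, so T_eq⁴ = S(1−A)/(4σ).
T_eq = [6.46×10⁵ × 0.44 / (4 × 5.67×10⁻⁸)]^(1/4) = (1.25×10¹²)^(1/4) = 1060 K.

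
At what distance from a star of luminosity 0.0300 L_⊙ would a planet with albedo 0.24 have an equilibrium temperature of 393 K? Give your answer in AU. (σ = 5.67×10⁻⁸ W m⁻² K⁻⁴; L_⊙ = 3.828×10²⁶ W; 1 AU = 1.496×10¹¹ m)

L = 0.0300 × 3.828×10²⁶ = 1.15×10²⁵ W.
From T_eq⁴ = L(1−A)/(16πσd²): d = √[L(1−A)/(16πσT_eq⁴)].
d = √[1.15×10²⁵ × 0.76 / (16π × 5.67×10⁻⁸ × (393)⁴)] = 1.13×10¹⁰ m = 0.0757 AU.

d ≈ 0.0757 AU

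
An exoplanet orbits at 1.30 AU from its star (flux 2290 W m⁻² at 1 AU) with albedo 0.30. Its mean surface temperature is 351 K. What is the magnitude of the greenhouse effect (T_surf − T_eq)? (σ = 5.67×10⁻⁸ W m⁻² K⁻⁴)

S = 2290/1.30² = 1355 W m⁻².
T_eq = [S(1−A)/(4σ)]^(1/4) = [1355×0.70/(4×5.67×10⁻⁸)]^(1/4) = 254.3 K.
ΔT = T_surf − T_eq = 351 − 254.3.

ΔT ≈ 96.7 K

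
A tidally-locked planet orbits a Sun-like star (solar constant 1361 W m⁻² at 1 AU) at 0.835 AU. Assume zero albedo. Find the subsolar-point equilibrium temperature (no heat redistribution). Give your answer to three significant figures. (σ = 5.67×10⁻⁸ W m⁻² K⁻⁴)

Flux at 0.835 AU: S = 1361/0.835² = 1950 W m⁻².
At the subsolar point the surface absorbs S(1−A) and emits σT⁴ per unit area — no factor of 4, since only the local patch is in balance.
T = [1950 × 1.00 / 5.67×10⁻⁸]^(1/4) = (3.44×10¹⁰)^(1/4) = 431 K.

T_ss ≈ 431 K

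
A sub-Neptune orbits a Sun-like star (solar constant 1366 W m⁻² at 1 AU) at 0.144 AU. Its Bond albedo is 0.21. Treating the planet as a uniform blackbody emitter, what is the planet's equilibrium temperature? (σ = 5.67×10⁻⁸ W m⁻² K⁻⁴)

T_eq ≈ 692 K

Flux at 0.144 AU: S = 1366/0.144² = 6.59×10⁴ W m⁻².
Energy balance: absorbed = emitted ⇒ πR²·S(1−A) = 4πR²·σT_eq⁴, so T_eq⁴ = S(1−A)/(4σ).
T_eq = [6.59×10⁴ × 0.79 / (4 × 5.67×10⁻⁸)]^(1/4) = (2.29×10¹¹)^(1/4) = 692 K.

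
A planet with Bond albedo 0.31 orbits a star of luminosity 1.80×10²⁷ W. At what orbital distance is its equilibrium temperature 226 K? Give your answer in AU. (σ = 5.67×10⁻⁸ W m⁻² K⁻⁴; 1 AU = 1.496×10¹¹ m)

d ≈ 2.73 AU

From T_eq⁴ = L(1−A)/(16πσd²): d = √[L(1−A)/(16πσT_eq⁴)].
d = √[1.80×10²⁷ × 0.69 / (16π × 5.67×10⁻⁸ × (226)⁴)] = 4.09×10¹¹ m = 2.73 AU.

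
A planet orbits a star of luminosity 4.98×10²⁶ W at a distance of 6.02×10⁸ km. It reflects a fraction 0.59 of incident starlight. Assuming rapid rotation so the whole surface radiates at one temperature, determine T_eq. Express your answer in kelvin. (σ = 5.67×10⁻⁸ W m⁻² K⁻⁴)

d = 6.02×10⁸ km = 6.02×10¹¹ m.
Flux: S = L/(4πd²) = 4.98×10²⁶/(4π×(6.02×10¹¹)²) = 109 W m⁻².
Energy balance: absorbed = emitted ⇒ πR²·S(1−A) = 4πR²·σT_eq⁴, so T_eq⁴ = S(1−A)/(4σ).
T_eq = [109 × 0.41 / (4 × 5.67×10⁻⁸)]^(1/4) = (1.98×10⁸)^(1/4) = 119 K.

T_eq ≈ 119 K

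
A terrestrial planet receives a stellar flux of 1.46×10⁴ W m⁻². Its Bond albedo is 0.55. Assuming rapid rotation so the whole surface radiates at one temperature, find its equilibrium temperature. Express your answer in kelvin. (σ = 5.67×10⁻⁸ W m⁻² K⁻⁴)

Energy balance: absorbed = emitted ⇒ πR²·S(1−A) = 4πR²·σT_eq⁴, so T_eq⁴ = S(1−A)/(4σ).
T_eq = [1.46×10⁴ × 0.45 / (4 × 5.67×10⁻⁸)]^(1/4) = (2.90×10¹⁰)^(1/4) = 413 K.

T_eq ≈ 413 K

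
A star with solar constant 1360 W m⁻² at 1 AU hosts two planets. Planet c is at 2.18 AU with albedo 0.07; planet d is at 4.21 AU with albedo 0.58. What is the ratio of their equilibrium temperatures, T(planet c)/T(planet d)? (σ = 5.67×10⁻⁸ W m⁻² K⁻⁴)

T₁/T₂ ≈ 1.695

T_eq = [S₀(1−A)/(4σd²)]^(1/4), so T ∝ (1−A)^(1/4) / √d.
T₁ = [1360×0.93/(4×5.67×10⁻⁸×2.18²)]^(1/4) = 185.08 K.
T₂ = [1360×0.42/(4×5.67×10⁻⁸×4.21²)]^(1/4) = 109.18 K.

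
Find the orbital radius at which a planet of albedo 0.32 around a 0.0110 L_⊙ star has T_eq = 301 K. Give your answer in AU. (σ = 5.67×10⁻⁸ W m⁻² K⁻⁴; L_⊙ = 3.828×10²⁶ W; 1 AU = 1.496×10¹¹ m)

L = 0.0110 × 3.828×10²⁶ = 4.21×10²⁴ W.
From T_eq⁴ = L(1−A)/(16πσd²): d = √[L(1−A)/(16πσT_eq⁴)].
d = √[4.21×10²⁴ × 0.68 / (16π × 5.67×10⁻⁸ × (301)⁴)] = 1.11×10¹⁰ m = 0.0740 AU.

d ≈ 0.0740 AU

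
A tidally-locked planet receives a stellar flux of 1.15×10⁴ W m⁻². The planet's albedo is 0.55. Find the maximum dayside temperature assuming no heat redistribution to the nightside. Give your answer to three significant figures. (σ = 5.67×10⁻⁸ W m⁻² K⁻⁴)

With no redistribution each surface element balances locally: S(1−A) = σT⁴.
T = [1.15×10⁴ × 0.45 / 5.67×10⁻⁸]^(1/4) = (9.13×10¹⁰)^(1/4) = 550 K.

T_ss ≈ 550 K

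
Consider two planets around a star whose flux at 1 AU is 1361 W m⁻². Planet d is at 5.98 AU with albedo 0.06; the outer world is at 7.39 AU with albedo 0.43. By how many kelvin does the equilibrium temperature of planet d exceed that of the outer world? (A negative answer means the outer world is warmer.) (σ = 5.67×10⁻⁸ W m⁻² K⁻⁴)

ΔT ≈ 23.1 K

T_eq = [S₀(1−A)/(4σd²)]^(1/4), so T ∝ (1−A)^(1/4) / √d.
T₁ = [1361×0.94/(4×5.67×10⁻⁸×5.98²)]^(1/4) = 112.07 K.
T₂ = [1361×0.57/(4×5.67×10⁻⁸×7.39²)]^(1/4) = 88.96 K.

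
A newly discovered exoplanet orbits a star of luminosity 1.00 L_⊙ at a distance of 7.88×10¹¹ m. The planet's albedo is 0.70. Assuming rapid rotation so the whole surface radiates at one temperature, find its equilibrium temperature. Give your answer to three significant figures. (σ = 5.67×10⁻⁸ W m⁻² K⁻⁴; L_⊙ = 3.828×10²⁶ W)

T_eq ≈ 89.8 K

L = 1.00 × 3.828×10²⁶ = 3.83×10²⁶ W.
Flux: S = L/(4πd²) = 3.83×10²⁶/(4π×(7.88×10¹¹)²) = 49.1 W m⁻².
Energy balance: absorbed = emitted ⇒ πR²·S(1−A) = 4πR²·σT_eq⁴, so T_eq⁴ = S(1−A)/(4σ).
T_eq = [49.1 × 0.30 / (4 × 5.67×10⁻⁸)]^(1/4) = (6.49×10⁷)^(1/4) = 89.8 K.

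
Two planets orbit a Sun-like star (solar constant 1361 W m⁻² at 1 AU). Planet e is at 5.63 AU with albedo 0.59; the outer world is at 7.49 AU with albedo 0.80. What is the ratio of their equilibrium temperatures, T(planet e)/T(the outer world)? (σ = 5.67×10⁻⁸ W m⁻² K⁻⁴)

T_eq = [S₀(1−A)/(4σd²)]^(1/4), so T ∝ (1−A)^(1/4) / √d.
T₁ = [1361×0.41/(4×5.67×10⁻⁸×5.63²)]^(1/4) = 93.86 K.
T₂ = [1361×0.20/(4×5.67×10⁻⁸×7.49²)]^(1/4) = 68.01 K.

T₁/T₂ ≈ 1.380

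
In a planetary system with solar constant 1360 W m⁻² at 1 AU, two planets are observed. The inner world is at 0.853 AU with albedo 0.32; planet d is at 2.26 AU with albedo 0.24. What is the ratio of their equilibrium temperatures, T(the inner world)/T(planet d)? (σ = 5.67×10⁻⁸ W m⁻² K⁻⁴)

T_eq = [S₀(1−A)/(4σd²)]^(1/4), so T ∝ (1−A)^(1/4) / √d.
T₁ = [1360×0.68/(4×5.67×10⁻⁸×0.853²)]^(1/4) = 273.61 K.
T₂ = [1360×0.76/(4×5.67×10⁻⁸×2.26²)]^(1/4) = 172.83 K.

T₁/T₂ ≈ 1.583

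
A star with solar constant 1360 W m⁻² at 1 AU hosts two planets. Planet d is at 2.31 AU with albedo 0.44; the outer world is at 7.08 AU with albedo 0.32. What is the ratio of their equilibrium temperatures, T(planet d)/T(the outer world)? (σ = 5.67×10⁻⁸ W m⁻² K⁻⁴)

T₁/T₂ ≈ 1.668

T_eq = [S₀(1−A)/(4σd²)]^(1/4), so T ∝ (1−A)^(1/4) / √d.
T₁ = [1360×0.56/(4×5.67×10⁻⁸×2.31²)]^(1/4) = 158.39 K.
T₂ = [1360×0.68/(4×5.67×10⁻⁸×7.08²)]^(1/4) = 94.97 K.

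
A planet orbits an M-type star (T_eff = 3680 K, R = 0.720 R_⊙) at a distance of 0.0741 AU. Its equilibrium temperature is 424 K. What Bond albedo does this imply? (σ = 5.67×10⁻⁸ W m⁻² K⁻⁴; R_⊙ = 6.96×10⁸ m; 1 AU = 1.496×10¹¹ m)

A ≈ 0.66

R_⋆ = 0.720 × 6.96×10⁸ = 5.01×10⁸ m.
d = 0.0741 AU = 1.11×10¹⁰ m.
L = 4πR_⋆²σT_⋆⁴ = 4π(5.01×10⁸)² × 5.67×10⁻⁸ × (3680)⁴ = 3.28×10²⁵ W.
S = L/(4πd²) = 2.12×10⁴ W m⁻².
From T_eq⁴ = S(1−A)/(4σ): 1−A = 4σT_eq⁴/S.
1−A = 4 × 5.67×10⁻⁸ × (424)⁴ / 2.12×10⁴ = 0.345.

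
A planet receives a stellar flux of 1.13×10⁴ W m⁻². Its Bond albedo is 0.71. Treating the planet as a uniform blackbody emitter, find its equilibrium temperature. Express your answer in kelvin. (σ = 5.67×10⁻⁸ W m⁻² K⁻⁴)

T_eq ≈ 347 K

Energy balance: absorbed = emitted ⇒ πR²·S(1−A) = 4πR²·σT_eq⁴, so T_eq⁴ = S(1−A)/(4σ).
T_eq = [1.13×10⁴ × 0.29 / (4 × 5.67×10⁻⁸)]^(1/4) = (1.44×10¹⁰)^(1/4) = 347 K.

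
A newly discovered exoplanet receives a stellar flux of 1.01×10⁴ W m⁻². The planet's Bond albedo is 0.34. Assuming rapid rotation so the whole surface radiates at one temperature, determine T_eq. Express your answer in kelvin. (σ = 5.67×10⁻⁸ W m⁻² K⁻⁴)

T_eq ≈ 414 K

Energy balance: absorbed = emitted ⇒ πR²·S(1−A) = 4πR²·σT_eq⁴, so T_eq⁴ = S(1−A)/(4σ).
T_eq = [1.01×10⁴ × 0.66 / (4 × 5.67×10⁻⁸)]^(1/4) = (2.94×10¹⁰)^(1/4) = 414 K.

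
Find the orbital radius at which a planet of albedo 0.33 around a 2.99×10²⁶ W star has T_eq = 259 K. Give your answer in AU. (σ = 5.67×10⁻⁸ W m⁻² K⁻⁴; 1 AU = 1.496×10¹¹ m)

d ≈ 0.835 AU

From T_eq⁴ = L(1−A)/(16πσd²): d = √[L(1−A)/(16πσT_eq⁴)].
d = √[2.99×10²⁶ × 0.67 / (16π × 5.67×10⁻⁸ × (259)⁴)] = 1.25×10¹¹ m = 0.835 AU.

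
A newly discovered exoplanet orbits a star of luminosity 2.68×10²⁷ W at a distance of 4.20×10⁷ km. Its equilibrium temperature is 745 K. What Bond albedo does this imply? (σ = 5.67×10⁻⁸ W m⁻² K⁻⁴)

A ≈ 0.42

d = 4.20×10⁷ km = 4.20×10¹⁰ m.
Flux: S = L/(4πd²) = 2.68×10²⁷/(4π×(4.20×10¹⁰)²) = 1.21×10⁵ W m⁻².
From T_eq⁴ = S(1−A)/(4σ): 1−A = 4σT_eq⁴/S.
1−A = 4 × 5.67×10⁻⁸ × (745)⁴ / 1.21×10⁵ = 0.578.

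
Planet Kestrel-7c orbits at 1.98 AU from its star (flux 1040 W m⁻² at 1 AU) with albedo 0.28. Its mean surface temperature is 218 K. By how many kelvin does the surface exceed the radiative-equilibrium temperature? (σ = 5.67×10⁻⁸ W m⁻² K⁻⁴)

S = 1040/1.98² = 265.3 W m⁻².
T_eq = [S(1−A)/(4σ)]^(1/4) = [265.3×0.72/(4×5.67×10⁻⁸)]^(1/4) = 170.4 K.
ΔT = T_surf − T_eq = 218 − 170.4.

ΔT ≈ 47.6 K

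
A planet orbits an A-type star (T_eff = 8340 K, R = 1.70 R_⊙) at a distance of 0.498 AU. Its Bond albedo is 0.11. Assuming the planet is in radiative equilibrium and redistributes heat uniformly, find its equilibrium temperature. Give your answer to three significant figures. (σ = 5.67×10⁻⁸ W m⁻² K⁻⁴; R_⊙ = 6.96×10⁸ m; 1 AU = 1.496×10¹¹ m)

T_eq ≈ 722 K

R_⋆ = 1.70 × 6.96×10⁸ = 1.18×10⁹ m.
d = 0.498 AU = 7.45×10¹⁰ m.
L = 4πR_⋆²σT_⋆⁴ = 4π(1.18×10⁹)² × 5.67×10⁻⁸ × (8340)⁴ = 4.83×10²⁷ W.
S = L/(4πd²) = 6.92×10⁴ W m⁻².
Energy balance: absorbed = emitted ⇒ πR²·S(1−A) = 4πR²·σT_eq⁴, so T_eq⁴ = S(1−A)/(4σ).
T_eq = [6.92×10⁴ × 0.89 / (4 × 5.67×10⁻⁸)]^(1/4) = (2.72×10¹¹)^(1/4) = 722 K.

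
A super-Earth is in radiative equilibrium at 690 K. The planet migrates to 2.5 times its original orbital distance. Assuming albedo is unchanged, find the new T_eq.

T_eq ∝ L^(1/4) · d^(−1/2).
T′ = 690 / 2.5^(1/2) = 436 K.

T_eq ≈ 436 K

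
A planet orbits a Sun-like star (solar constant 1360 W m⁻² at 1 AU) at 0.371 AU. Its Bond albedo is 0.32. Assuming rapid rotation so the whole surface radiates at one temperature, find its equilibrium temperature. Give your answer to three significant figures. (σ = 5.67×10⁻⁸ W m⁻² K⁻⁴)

T_eq ≈ 415 K

Flux at 0.371 AU: S = 1360/0.371² = 9880 W m⁻².
Energy balance: absorbed = emitted ⇒ πR²·S(1−A) = 4πR²·σT_eq⁴, so T_eq⁴ = S(1−A)/(4σ).
T_eq = [9880 × 0.68 / (4 × 5.67×10⁻⁸)]^(1/4) = (2.96×10¹⁰)^(1/4) = 415 K.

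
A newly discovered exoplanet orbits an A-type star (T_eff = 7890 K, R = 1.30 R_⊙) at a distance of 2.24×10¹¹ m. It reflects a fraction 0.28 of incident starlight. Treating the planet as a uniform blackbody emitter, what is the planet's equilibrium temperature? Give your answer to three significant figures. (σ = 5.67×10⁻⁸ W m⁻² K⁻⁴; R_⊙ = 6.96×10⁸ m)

T_eq ≈ 327 K

R_⋆ = 1.30 × 6.96×10⁸ = 9.05×10⁸ m.
L = 4πR_⋆²σT_⋆⁴ = 4π(9.05×10⁸)² × 5.67×10⁻⁸ × (7890)⁴ = 2.26×10²⁷ W.
S = L/(4πd²) = 3590 W m⁻².
Energy balance: absorbed = emitted ⇒ πR²·S(1−A) = 4πR²·σT_eq⁴, so T_eq⁴ = S(1−A)/(4σ).
T_eq = [3590 × 0.72 / (4 × 5.67×10⁻⁸)]^(1/4) = (1.14×10¹⁰)^(1/4) = 327 K.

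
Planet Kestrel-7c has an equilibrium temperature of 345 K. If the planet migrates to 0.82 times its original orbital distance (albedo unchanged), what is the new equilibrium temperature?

T_eq ≈ 381 K

T_eq ∝ L^(1/4) · d^(−1/2).
T′ = 345 / 0.82^(1/2) = 381 K.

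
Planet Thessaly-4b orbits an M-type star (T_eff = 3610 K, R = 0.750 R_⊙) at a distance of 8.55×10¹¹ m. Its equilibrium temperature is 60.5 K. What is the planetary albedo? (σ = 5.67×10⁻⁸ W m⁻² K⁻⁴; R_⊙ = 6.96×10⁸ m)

R_⋆ = 0.750 × 6.96×10⁸ = 5.22×10⁸ m.
L = 4πR_⋆²σT_⋆⁴ = 4π(5.22×10⁸)² × 5.67×10⁻⁸ × (3610)⁴ = 3.30×10²⁵ W.
S = L/(4πd²) = 3.59 W m⁻².
From T_eq⁴ = S(1−A)/(4σ): 1−A = 4σT_eq⁴/S.
1−A = 4 × 5.67×10⁻⁸ × (60.5)⁴ / 3.59 = 0.847.

A ≈ 0.15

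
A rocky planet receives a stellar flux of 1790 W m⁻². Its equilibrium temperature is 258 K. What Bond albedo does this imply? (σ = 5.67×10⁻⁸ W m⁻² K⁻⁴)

A ≈ 0.44

From T_eq⁴ = S(1−A)/(4σ): 1−A = 4σT_eq⁴/S.
1−A = 4 × 5.67×10⁻⁸ × (258)⁴ / 1790 = 0.561.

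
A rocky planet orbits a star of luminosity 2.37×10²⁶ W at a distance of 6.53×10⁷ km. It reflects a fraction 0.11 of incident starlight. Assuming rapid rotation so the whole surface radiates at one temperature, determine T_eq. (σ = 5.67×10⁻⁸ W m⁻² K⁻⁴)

T_eq ≈ 363 K

d = 6.53×10⁷ km = 6.53×10¹⁰ m.
Flux: S = L/(4πd²) = 2.37×10²⁶/(4π×(6.53×10¹⁰)²) = 4420 W m⁻².
Energy balance: absorbed = emitted ⇒ πR²·S(1−A) = 4πR²·σT_eq⁴, so T_eq⁴ = S(1−A)/(4σ).
T_eq = [4420 × 0.89 / (4 × 5.67×10⁻⁸)]^(1/4) = (1.74×10¹⁰)^(1/4) = 363 K.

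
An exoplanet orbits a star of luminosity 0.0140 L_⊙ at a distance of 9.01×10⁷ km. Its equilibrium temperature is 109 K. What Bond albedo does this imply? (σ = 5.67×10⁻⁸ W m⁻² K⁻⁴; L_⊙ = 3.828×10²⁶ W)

d = 9.01×10⁷ km = 9.01×10¹⁰ m.
L = 0.0140 × 3.828×10²⁶ = 5.36×10²⁴ W.
Flux: S = L/(4πd²) = 5.36×10²⁴/(4π×(9.01×10¹⁰)²) = 52.5 W m⁻².
From T_eq⁴ = S(1−A)/(4σ): 1−A = 4σT_eq⁴/S.
1−A = 4 × 5.67×10⁻⁸ × (109)⁴ / 52.5 = 0.609.

A ≈ 0.39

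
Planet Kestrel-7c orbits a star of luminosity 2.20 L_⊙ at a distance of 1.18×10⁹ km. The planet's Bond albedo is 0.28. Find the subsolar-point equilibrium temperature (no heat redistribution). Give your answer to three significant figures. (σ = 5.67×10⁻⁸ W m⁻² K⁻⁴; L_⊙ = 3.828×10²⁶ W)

d = 1.18×10⁹ km = 1.18×10¹² m.
L = 2.20 × 3.828×10²⁶ = 8.42×10²⁶ W.
Flux: S = L/(4πd²) = 8.42×10²⁶/(4π×(1.18×10¹²)²) = 48.1 W m⁻².
At the subsolar point the surface absorbs S(1−A) and emits σT⁴ per unit area — no factor of 4, since only the local patch is in balance.
T = [48.1 × 0.72 / 5.67×10⁻⁸]^(1/4) = (6.11×10⁸)^(1/4) = 157 K.

T_ss ≈ 157 K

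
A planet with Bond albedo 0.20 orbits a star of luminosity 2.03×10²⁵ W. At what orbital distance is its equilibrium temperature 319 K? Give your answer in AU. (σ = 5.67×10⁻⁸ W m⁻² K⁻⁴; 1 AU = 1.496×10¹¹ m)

d ≈ 0.157 AU

From T_eq⁴ = L(1−A)/(16πσd²): d = √[L(1−A)/(16πσT_eq⁴)].
d = √[2.03×10²⁵ × 0.80 / (16π × 5.67×10⁻⁸ × (319)⁴)] = 2.35×10¹⁰ m = 0.157 AU.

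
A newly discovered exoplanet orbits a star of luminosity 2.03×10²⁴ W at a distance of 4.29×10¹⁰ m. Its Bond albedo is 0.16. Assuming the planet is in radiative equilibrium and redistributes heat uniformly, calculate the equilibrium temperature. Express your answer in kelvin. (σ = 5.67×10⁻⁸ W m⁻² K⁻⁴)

T_eq ≈ 134 K

Flux: S = L/(4πd²) = 2.03×10²⁴/(4π×(4.29×10¹⁰)²) = 87.8 W m⁻².
Energy balance: absorbed = emitted ⇒ πR²·S(1−A) = 4πR²·σT_eq⁴, so T_eq⁴ = S(1−A)/(4σ).
T_eq = [87.8 × 0.84 / (4 × 5.67×10⁻⁸)]^(1/4) = (3.25×10⁸)^(1/4) = 134 K.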